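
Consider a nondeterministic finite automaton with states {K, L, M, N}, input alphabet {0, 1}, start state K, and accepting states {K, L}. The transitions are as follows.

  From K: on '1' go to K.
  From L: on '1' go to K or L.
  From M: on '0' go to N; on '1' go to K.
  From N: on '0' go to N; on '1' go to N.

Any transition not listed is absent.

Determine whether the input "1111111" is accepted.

Yes

Start in {K}.
Read '1': K→{K}; now {K}.
Read '1': K→{K}; now {K}.
Read '1': K→{K}; now {K}.
Read '1': K→{K}; now {K}.
Read '1': K→{K}; now {K}.
Read '1': K→{K}; now {K}.
Read '1': K→{K}; now {K}.
The final set {K} contains the accepting state K.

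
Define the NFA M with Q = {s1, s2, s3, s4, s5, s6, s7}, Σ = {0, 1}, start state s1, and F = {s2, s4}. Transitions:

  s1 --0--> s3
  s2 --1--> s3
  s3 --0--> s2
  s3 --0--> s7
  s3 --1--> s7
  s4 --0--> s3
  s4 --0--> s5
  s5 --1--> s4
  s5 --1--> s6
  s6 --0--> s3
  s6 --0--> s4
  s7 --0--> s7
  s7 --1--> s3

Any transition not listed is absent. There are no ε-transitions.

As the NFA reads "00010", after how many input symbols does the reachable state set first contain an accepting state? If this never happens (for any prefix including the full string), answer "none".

2

Start in {s1}.
Read '0': s1→{s3}; now {s3}.
Read '0': s3→{s2, s7}; now {s2, s7}.
None of the earlier sets intersect F, but {s2, s7} does.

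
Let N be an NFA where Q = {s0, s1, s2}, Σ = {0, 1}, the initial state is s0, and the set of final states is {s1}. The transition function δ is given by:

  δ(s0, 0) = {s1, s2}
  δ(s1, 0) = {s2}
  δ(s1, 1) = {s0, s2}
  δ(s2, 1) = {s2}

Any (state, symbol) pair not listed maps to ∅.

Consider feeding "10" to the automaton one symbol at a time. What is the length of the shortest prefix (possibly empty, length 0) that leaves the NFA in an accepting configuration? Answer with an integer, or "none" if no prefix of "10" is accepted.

none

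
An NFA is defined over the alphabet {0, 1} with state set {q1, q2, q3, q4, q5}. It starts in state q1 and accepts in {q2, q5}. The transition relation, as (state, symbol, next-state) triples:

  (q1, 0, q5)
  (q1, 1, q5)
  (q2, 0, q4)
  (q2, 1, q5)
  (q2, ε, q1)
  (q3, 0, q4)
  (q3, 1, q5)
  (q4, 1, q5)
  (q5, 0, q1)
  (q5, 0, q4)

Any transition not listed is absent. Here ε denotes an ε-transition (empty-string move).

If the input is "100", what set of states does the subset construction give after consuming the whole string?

{q5}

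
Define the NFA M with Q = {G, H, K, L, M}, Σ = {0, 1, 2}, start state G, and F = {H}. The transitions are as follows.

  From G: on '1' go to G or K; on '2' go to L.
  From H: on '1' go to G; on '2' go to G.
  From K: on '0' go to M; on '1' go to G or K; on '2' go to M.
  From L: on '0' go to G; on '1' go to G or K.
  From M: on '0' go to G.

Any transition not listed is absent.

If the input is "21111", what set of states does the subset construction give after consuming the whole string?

Start in {G}.
Read '2': G→{L}; now {L}.
Read '1': L→{G, K}; now {G, K}.
Read '1': G→{G, K}, K→{G, K}; now {G, K}.
Read '1': G→{G, K}, K→{G, K}; now {G, K}.
Read '1': G→{G, K}, K→{G, K}; now {G, K}.

{G, K}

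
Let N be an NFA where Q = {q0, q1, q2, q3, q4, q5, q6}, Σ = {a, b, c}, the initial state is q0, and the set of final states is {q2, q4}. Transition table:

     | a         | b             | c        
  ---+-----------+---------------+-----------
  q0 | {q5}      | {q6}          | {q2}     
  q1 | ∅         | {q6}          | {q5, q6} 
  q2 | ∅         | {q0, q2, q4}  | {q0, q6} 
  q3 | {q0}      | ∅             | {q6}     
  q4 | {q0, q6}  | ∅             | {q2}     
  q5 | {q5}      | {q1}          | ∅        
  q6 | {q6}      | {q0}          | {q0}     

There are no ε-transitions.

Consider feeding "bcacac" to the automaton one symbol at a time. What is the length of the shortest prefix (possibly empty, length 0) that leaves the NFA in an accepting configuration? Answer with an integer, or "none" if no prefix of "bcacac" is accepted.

Start in {q0}.
Read 'b': q0→{q6}; now {q6}.
Read 'c': q6→{q0}; now {q0}.
Read 'a': q0→{q5}; now {q5}.
Read 'c': q5→∅; now ∅.
The set is empty and remains empty for the remaining 2 symbols.
No reachable set along the way intersects F.

none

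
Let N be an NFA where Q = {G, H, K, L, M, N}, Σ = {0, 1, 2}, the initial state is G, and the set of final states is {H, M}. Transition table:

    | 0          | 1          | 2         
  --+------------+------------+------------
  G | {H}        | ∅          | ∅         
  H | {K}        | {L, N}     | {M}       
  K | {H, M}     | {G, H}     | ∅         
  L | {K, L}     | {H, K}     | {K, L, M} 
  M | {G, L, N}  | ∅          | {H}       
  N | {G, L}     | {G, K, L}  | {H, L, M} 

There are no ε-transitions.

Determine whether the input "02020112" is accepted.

Yes

Start in {G}.
Read '0': {G} → {H}.
Read '2': {H} → {M}.
Read '0': {M} → {G, L, N}.
Read '2': {G, L, N} → {H, K, L, M}.
Read '0': {H, K, L, M} → {G, H, K, L, M, N}.
Read '1': {G, H, K, L, M, N} → {G, H, K, L, N}.
Read '1': {G, H, K, L, N} → {G, H, K, L, N}.
Read '2': {G, H, K, L, N} → {H, K, L, M}.
The final set {H, K, L, M} contains the accepting states H, M.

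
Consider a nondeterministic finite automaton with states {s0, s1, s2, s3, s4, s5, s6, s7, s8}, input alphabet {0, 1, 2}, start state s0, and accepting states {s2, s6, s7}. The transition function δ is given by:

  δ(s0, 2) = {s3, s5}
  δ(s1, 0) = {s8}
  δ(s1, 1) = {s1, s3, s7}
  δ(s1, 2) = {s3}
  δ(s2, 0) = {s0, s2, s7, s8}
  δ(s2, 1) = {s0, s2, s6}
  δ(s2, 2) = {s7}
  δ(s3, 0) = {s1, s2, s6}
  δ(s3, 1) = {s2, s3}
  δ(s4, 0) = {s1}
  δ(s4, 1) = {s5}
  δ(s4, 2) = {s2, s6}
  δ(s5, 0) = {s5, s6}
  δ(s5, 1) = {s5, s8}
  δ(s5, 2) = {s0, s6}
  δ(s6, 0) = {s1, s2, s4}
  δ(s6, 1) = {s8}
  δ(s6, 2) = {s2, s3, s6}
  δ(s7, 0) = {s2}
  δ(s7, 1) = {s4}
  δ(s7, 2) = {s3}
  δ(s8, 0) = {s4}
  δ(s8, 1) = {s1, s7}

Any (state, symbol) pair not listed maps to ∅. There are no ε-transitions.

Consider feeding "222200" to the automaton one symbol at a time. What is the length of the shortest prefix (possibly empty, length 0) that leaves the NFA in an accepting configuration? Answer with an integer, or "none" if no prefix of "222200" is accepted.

Start in {s0}.
Read '2': s0→{s3, s5}; now {s3, s5}.
Read '2': s3→∅, s5→{s0, s6}; now {s0, s6}.
None of the earlier sets intersect F, but {s0, s6} does.

2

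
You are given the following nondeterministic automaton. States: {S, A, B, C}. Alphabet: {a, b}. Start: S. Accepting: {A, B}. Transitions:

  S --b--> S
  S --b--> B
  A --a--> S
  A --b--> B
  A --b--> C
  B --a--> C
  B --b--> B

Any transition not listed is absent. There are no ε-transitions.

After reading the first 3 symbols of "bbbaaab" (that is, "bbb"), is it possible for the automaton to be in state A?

No

Start in {S}.
Read 'b': S→{S, B}; now {S, B}.
Read 'b': S→{S, B}, B→{B}; now {S, B}.
Read 'b': S→{S, B}, B→{B}; now {S, B}.
State A is not in {S, B}.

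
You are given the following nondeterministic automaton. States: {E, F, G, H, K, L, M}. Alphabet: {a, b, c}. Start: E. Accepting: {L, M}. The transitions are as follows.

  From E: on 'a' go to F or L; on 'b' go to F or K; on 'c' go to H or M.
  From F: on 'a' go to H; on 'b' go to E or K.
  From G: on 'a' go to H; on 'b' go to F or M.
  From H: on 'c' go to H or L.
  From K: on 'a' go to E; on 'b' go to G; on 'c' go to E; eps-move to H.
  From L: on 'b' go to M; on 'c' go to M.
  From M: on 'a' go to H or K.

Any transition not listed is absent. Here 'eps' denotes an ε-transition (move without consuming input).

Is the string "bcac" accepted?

Start in {E}.
Read 'b': E→{F, K}; union {F, K}; ε-closure = {F, H, K}.
Read 'c': F→∅, H→{H, L}, K→{E}; now {E, H, L}.
Read 'a': E→{F, L}, H→∅, L→∅; now {F, L}.
Read 'c': F→∅, L→{M}; now {M}.
The final set {M} contains the accepting state M.

Yes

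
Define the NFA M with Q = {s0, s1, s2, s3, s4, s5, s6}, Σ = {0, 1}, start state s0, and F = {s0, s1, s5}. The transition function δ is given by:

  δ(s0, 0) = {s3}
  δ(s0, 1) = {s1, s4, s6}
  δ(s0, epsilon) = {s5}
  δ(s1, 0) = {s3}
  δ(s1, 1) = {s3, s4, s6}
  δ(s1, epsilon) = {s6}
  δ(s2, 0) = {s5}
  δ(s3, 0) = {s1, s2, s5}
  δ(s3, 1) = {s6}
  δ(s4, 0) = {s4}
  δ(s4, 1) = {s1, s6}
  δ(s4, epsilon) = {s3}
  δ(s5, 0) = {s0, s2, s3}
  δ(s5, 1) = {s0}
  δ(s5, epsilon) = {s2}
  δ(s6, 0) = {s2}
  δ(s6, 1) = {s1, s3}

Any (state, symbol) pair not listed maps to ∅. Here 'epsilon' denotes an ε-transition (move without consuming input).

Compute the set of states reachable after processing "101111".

{s0, s1, s2, s3, s4, s5, s6}

Start: ε-closure({s0}) = {s0, s2, s5}.
Read '1': {s0, s2, s5} → {s0, s1, s2, s3, s4, s5, s6}.
Read '0': {s0, s1, s2, s3, s4, s5, s6} → {s0, s1, s2, s3, s4, s5, s6}.
Read '1': {s0, s1, s2, s3, s4, s5, s6} → {s0, s1, s2, s3, s4, s5, s6}.
Read '1': {s0, s1, s2, s3, s4, s5, s6} → {s0, s1, s2, s3, s4, s5, s6}.
Read '1': {s0, s1, s2, s3, s4, s5, s6} → {s0, s1, s2, s3, s4, s5, s6}.
Read '1': {s0, s1, s2, s3, s4, s5, s6} → {s0, s1, s2, s3, s4, s5, s6}.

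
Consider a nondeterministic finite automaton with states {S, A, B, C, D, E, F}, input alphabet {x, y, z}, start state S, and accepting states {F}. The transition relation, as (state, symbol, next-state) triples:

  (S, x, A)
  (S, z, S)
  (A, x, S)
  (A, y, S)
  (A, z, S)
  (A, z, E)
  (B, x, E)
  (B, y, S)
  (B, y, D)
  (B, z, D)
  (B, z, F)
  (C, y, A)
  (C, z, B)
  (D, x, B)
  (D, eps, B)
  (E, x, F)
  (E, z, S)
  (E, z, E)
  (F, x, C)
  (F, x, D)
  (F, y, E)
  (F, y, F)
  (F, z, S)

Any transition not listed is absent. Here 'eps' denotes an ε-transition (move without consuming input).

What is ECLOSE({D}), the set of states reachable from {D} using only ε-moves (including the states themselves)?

{B, D}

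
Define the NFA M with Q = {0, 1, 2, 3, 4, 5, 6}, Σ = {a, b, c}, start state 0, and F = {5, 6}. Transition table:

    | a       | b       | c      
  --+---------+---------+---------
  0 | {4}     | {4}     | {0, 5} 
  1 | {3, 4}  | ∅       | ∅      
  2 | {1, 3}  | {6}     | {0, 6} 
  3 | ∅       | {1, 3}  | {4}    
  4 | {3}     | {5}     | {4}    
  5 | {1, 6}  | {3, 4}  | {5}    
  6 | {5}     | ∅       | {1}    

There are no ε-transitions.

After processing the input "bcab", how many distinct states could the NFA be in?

Start in {0}.
Read 'b': {0} → {4}.
Read 'c': {4} → {4}.
Read 'a': {4} → {3}.
Read 'b': {3} → {1, 3}.
That set has 2 states.

2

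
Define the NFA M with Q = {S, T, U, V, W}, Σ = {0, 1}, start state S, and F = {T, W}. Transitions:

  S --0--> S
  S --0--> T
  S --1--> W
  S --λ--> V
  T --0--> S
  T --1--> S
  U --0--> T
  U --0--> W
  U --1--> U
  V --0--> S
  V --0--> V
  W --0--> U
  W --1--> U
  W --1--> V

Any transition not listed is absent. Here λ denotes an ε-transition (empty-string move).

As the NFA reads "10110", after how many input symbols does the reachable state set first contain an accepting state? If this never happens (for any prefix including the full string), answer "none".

1

Start: ε-closure({S}) = {S, V}.
Read '1': S→{W}, V→∅; now {W}.
None of the earlier sets intersect F, but {W} does.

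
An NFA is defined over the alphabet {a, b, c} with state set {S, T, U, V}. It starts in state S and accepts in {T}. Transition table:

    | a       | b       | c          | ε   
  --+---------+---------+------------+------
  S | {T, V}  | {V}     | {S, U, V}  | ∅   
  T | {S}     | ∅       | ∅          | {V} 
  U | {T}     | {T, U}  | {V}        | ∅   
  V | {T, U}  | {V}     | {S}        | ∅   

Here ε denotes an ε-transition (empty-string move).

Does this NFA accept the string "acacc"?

No

Start in {S}.
Read 'a': S→{T, V}; now {T, V}.
Read 'c': T→∅, V→{S}; now {S}.
Read 'a': S→{T, V}; now {T, V}.
Read 'c': T→∅, V→{S}; now {S}.
Read 'c': S→{S, U, V}; now {S, U, V}.
The final set {S, U, V} contains no accepting state.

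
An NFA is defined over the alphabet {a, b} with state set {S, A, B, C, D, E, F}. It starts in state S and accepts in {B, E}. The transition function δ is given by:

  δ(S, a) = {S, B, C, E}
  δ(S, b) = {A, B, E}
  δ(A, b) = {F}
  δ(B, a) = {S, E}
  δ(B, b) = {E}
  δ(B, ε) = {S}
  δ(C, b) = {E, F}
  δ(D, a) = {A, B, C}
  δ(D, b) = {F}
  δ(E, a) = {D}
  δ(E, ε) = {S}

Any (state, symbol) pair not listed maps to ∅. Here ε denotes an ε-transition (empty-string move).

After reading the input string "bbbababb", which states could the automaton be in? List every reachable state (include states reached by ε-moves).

{S, A, B, E, F}

Start in {S}.
Read 'b': S→{A, B, E}; union {A, B, E}; ε-closure = {S, A, B, E}.
Read 'b': S→{A, B, E}, A→{F}, B→{E}, E→∅; union {A, B, E, F}; ε-closure = {S, A, B, E, F}.
Read 'b': S→{A, B, E}, A→{F}, B→{E}, E→∅, F→∅; union {A, B, E, F}; ε-closure = {S, A, B, E, F}.
Read 'a': S→{S, B, C, E}, A→∅, B→{S, E}, E→{D}, F→∅; now {S, B, C, D, E}.
Read 'b': S→{A, B, E}, B→{E}, C→{E, F}, D→{F}, E→∅; union {A, B, E, F}; ε-closure = {S, A, B, E, F}.
Read 'a': S→{S, B, C, E}, A→∅, B→{S, E}, E→{D}, F→∅; now {S, B, C, D, E}.
Read 'b': S→{A, B, E}, B→{E}, C→{E, F}, D→{F}, E→∅; union {A, B, E, F}; ε-closure = {S, A, B, E, F}.
Read 'b': S→{A, B, E}, A→{F}, B→{E}, E→∅, F→∅; union {A, B, E, F}; ε-closure = {S, A, B, E, F}.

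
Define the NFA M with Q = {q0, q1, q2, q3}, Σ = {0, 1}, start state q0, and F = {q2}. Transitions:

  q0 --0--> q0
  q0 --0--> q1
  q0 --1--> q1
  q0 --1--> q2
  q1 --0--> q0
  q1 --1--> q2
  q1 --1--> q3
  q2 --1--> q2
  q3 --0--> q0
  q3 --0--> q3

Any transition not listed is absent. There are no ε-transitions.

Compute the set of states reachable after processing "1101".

Start in {q0}.
Read '1': {q0} → {q1, q2}.
Read '1': {q1, q2} → {q2, q3}.
Read '0': {q2, q3} → {q0, q3}.
Read '1': {q0, q3} → {q1, q2}.

{q1, q2}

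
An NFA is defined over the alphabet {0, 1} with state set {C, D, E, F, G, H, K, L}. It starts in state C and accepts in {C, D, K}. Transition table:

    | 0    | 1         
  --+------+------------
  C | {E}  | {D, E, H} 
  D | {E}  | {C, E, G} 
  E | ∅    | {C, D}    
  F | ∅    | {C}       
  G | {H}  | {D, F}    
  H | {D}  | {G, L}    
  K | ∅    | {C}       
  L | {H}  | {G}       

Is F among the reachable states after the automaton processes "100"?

Start in {C}.
Read '1': C→{D, E, H}; now {D, E, H}.
Read '0': D→{E}, E→∅, H→{D}; now {D, E}.
Read '0': D→{E}, E→∅; now {E}.
State F is not in {E}.

No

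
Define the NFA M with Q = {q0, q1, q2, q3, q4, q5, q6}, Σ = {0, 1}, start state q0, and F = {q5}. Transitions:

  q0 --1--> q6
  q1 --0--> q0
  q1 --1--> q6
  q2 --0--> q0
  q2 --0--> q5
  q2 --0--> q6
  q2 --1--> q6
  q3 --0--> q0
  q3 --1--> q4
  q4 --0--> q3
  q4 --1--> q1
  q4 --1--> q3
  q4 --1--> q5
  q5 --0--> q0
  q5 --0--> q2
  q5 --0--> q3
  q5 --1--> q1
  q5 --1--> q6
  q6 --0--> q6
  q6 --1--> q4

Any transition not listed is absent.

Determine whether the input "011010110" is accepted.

No

Start in {q0}.
Read '0': {q0} → ∅.
The set is empty and remains empty for the remaining 8 symbols.
The final set ∅ contains no accepting state.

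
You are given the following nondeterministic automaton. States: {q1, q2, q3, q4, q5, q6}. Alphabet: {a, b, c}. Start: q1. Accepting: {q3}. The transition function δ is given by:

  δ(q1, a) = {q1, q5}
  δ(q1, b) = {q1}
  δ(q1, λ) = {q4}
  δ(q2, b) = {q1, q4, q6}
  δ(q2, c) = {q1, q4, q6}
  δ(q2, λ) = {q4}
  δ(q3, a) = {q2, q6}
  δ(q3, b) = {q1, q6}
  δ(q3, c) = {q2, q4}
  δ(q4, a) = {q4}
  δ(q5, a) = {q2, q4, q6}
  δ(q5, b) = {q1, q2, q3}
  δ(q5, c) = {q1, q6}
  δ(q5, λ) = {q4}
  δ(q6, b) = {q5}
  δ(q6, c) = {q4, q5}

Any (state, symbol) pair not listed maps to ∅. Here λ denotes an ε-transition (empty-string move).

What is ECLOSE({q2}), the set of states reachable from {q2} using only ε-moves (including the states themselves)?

{q2, q4}

Begin with {q2}.
ε-move q2 → q4; add q4.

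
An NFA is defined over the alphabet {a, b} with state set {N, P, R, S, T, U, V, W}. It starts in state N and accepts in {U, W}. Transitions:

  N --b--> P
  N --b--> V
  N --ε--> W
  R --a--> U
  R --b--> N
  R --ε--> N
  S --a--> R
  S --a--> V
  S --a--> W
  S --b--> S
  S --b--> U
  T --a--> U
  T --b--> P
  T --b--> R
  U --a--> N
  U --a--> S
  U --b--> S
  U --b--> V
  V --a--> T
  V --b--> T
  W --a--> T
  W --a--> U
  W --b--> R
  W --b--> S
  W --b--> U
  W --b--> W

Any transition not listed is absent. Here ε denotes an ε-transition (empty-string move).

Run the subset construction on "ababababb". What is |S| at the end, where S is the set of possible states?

8

Start: ε-closure({N}) = {N, W}.
Read 'a': {N, W} → {T, U}.
Read 'b': {T, U} → {N, P, R, S, V, W}.
Read 'a': {N, P, R, S, V, W} → {N, R, T, U, V, W}.
Read 'b': {N, R, T, U, V, W} → {N, P, R, S, T, U, V, W}.
Read 'a': {N, P, R, S, T, U, V, W} → {N, R, S, T, U, V, W}.
Read 'b': {N, R, S, T, U, V, W} → {N, P, R, S, T, U, V, W}.
Read 'a': {N, P, R, S, T, U, V, W} → {N, R, S, T, U, V, W}.
Read 'b': {N, R, S, T, U, V, W} → {N, P, R, S, T, U, V, W}.
Read 'b': {N, P, R, S, T, U, V, W} → {N, P, R, S, T, U, V, W}.
That set has 8 states.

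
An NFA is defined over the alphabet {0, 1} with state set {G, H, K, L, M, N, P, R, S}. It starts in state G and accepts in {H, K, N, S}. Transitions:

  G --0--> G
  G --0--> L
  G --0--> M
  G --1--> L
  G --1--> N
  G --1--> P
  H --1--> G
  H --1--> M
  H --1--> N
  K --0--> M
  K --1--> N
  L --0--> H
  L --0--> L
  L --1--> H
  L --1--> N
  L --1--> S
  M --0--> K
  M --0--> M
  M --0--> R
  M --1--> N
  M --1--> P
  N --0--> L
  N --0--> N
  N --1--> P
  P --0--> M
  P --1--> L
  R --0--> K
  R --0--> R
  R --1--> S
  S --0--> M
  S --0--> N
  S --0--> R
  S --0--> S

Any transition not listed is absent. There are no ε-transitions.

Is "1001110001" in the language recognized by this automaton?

Yes

Start in {G}.
Read '1': G→{L, N, P}; now {L, N, P}.
Read '0': L→{H, L}, N→{L, N}, P→{M}; now {H, L, M, N}.
Read '0': H→∅, L→{H, L}, M→{K, M, R}, N→{L, N}; now {H, K, L, M, N, R}.
Read '1': H→{G, M, N}, K→{N}, L→{H, N, S}, M→{N, P}, N→{P}, R→{S}; now {G, H, M, N, P, S}.
Read '1': G→{L, N, P}, H→{G, M, N}, M→{N, P}, N→{P}, P→{L}, S→∅; now {G, L, M, N, P}.
Read '1': G→{L, N, P}, L→{H, N, S}, M→{N, P}, N→{P}, P→{L}; now {H, L, N, P, S}.
Read '0': H→∅, L→{H, L}, N→{L, N}, P→{M}, S→{M, N, R, S}; now {H, L, M, N, R, S}.
Read '0': H→∅, L→{H, L}, M→{K, M, R}, N→{L, N}, R→{K, R}, S→{M, N, R, S}; now {H, K, L, M, N, R, S}.
Read '0': H→∅, K→{M}, L→{H, L}, M→{K, M, R}, N→{L, N}, R→{K, R}, S→{M, N, R, S}; now {H, K, L, M, N, R, S}.
Read '1': H→{G, M, N}, K→{N}, L→{H, N, S}, M→{N, P}, N→{P}, R→{S}, S→∅; now {G, H, M, N, P, S}.
The final set {G, H, M, N, P, S} contains the accepting states H, N, S.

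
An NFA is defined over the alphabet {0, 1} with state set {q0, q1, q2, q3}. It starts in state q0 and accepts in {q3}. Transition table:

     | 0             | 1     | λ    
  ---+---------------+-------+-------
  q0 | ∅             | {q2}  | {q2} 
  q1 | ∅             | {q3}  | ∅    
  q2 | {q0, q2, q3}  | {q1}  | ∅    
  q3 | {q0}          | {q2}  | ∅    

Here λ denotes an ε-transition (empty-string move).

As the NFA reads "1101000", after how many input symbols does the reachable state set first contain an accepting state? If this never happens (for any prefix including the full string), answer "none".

2

Start: ε-closure({q0}) = {q0, q2}.
Read '1': q0→{q2}, q2→{q1}; now {q1, q2}.
Read '1': q1→{q3}, q2→{q1}; now {q1, q3}.
None of the earlier sets intersect F, but {q1, q3} does.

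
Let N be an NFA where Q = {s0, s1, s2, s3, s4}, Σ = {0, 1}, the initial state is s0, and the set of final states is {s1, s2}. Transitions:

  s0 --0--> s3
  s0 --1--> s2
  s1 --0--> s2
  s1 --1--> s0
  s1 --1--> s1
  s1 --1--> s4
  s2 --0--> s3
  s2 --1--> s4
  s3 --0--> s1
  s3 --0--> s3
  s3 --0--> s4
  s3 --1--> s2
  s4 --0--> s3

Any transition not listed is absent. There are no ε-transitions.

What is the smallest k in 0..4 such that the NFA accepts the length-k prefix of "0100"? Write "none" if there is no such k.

2

Start in {s0}.
Read '0': s0→{s3}; now {s3}.
Read '1': s3→{s2}; now {s2}.
None of the earlier sets intersect F, but {s2} does.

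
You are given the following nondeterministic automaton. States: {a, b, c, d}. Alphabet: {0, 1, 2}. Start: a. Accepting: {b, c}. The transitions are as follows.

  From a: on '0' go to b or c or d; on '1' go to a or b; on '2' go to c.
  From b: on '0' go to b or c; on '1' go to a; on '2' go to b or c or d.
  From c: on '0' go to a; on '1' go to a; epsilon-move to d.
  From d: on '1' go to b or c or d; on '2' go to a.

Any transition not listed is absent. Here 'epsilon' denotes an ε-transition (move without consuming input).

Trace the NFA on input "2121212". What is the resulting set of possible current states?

Start in {a}.
Read '2': {a} → {c, d}.
Read '1': {c, d} → {a, b, c, d}.
Read '2': {a, b, c, d} → {a, b, c, d}.
Read '1': {a, b, c, d} → {a, b, c, d}.
Read '2': {a, b, c, d} → {a, b, c, d}.
Read '1': {a, b, c, d} → {a, b, c, d}.
Read '2': {a, b, c, d} → {a, b, c, d}.

{a, b, c, d}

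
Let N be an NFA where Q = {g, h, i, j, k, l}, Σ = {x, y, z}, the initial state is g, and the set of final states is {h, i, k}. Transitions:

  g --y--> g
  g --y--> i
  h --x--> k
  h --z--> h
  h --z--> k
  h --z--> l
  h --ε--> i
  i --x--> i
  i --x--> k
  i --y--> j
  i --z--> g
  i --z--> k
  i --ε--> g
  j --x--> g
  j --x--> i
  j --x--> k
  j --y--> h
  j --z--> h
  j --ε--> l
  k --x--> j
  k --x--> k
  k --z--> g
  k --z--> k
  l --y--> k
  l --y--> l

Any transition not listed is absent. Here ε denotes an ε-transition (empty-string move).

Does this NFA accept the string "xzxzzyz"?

Start in {g}.
Read 'x': g→∅; now ∅.
The set is empty and remains empty for the remaining 6 symbols.
The final set ∅ contains no accepting state.

No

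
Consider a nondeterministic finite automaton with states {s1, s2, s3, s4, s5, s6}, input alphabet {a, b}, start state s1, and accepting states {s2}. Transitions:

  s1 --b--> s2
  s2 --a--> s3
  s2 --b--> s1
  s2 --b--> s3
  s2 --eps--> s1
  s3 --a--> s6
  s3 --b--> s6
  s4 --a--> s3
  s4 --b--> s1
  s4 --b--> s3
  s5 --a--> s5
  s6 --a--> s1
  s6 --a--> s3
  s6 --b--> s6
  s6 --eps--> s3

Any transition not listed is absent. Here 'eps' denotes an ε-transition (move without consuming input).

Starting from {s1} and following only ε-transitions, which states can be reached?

{s1}

Begin with {s1}.
No ε-moves leave this set, so the closure equals the set itself.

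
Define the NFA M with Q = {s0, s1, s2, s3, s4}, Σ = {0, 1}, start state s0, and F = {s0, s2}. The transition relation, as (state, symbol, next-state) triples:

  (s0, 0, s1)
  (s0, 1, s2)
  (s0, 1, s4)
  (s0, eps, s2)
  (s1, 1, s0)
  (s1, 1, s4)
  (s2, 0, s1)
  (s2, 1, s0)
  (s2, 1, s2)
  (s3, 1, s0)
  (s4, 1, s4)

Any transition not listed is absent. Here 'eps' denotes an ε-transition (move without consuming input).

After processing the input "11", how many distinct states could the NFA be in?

3

Start: ε-closure({s0}) = {s0, s2}.
Read '1': {s0, s2} → {s0, s2, s4}.
Read '1': {s0, s2, s4} → {s0, s2, s4}.
That set has 3 states.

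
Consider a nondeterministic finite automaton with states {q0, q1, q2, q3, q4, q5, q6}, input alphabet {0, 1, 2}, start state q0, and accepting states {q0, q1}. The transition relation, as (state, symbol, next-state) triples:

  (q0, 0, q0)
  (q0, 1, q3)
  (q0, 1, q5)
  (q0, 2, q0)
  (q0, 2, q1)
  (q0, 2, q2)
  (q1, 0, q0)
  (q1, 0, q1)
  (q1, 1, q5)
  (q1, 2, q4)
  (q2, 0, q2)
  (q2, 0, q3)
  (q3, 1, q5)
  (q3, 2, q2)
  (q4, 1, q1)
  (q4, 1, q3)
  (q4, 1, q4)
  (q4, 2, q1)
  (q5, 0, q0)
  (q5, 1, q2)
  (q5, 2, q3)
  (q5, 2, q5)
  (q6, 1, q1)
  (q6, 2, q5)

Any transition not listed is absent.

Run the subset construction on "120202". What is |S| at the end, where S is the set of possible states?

Start in {q0}.
Read '1': {q0} → {q3, q5}.
Read '2': {q3, q5} → {q2, q3, q5}.
Read '0': {q2, q3, q5} → {q0, q2, q3}.
Read '2': {q0, q2, q3} → {q0, q1, q2}.
Read '0': {q0, q1, q2} → {q0, q1, q2, q3}.
Read '2': {q0, q1, q2, q3} → {q0, q1, q2, q4}.
That set has 4 states.

4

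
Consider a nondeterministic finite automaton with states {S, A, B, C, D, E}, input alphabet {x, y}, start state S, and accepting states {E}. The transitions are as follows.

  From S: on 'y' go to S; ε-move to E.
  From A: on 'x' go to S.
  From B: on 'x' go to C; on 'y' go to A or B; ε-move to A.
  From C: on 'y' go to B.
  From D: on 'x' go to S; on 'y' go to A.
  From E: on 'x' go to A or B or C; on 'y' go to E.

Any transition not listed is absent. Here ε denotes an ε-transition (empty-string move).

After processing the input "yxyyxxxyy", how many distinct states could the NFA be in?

Start: ε-closure({S}) = {S, E}.
Read 'y': {S, E} → {S, E}.
Read 'x': {S, E} → {A, B, C}.
Read 'y': {A, B, C} → {A, B}.
Read 'y': {A, B} → {A, B}.
Read 'x': {A, B} → {S, C, E}.
Read 'x': {S, C, E} → {A, B, C}.
Read 'x': {A, B, C} → {S, C, E}.
Read 'y': {S, C, E} → {S, A, B, E}.
Read 'y': {S, A, B, E} → {S, A, B, E}.
That set has 4 states.

4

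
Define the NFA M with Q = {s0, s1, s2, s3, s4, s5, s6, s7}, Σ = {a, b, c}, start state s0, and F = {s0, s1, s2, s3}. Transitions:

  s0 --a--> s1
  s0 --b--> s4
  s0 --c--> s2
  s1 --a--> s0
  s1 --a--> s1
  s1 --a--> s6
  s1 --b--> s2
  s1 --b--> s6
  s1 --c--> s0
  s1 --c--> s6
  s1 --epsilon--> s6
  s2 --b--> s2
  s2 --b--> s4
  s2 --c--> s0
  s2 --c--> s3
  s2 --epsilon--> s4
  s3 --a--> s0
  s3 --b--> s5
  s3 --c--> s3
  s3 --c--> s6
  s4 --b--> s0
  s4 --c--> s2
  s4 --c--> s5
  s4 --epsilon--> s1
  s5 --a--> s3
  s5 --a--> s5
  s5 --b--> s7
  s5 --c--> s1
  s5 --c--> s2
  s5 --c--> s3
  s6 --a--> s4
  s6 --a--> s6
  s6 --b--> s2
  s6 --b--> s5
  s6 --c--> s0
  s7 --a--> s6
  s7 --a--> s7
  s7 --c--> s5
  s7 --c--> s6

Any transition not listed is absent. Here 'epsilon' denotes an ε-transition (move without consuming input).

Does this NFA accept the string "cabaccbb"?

Start in {s0}.
Read 'c': {s0} → {s1, s2, s4, s6}.
Read 'a': {s1, s2, s4, s6} → {s0, s1, s4, s6}.
Read 'b': {s0, s1, s4, s6} → {s0, s1, s2, s4, s5, s6}.
Read 'a': {s0, s1, s2, s4, s5, s6} → {s0, s1, s3, s4, s5, s6}.
Read 'c': {s0, s1, s3, s4, s5, s6} → {s0, s1, s2, s3, s4, s5, s6}.
Read 'c': {s0, s1, s2, s3, s4, s5, s6} → {s0, s1, s2, s3, s4, s5, s6}.
Read 'b': {s0, s1, s2, s3, s4, s5, s6} → {s0, s1, s2, s4, s5, s6, s7}.
Read 'b': {s0, s1, s2, s4, s5, s6, s7} → {s0, s1, s2, s4, s5, s6, s7}.
The final set {s0, s1, s2, s4, s5, s6, s7} contains the accepting states s0, s1, s2.

Yes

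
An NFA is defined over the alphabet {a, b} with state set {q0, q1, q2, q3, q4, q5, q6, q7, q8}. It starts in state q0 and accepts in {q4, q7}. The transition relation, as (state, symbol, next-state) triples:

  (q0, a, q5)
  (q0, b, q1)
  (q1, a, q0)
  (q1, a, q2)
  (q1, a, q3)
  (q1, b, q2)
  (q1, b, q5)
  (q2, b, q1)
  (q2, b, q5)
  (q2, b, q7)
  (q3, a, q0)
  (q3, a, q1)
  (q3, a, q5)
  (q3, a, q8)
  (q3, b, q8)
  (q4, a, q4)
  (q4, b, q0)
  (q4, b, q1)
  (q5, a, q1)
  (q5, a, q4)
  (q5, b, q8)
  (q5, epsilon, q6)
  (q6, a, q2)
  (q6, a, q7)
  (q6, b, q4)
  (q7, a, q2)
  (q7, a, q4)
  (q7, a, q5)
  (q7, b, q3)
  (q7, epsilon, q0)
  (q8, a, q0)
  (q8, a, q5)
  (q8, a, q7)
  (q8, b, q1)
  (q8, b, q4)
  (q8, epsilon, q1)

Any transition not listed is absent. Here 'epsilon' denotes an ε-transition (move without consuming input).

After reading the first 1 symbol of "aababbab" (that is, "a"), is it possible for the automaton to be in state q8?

Start in {q0}.
Read 'a': {q0} → {q5, q6}.
State q8 is not in {q5, q6}.

No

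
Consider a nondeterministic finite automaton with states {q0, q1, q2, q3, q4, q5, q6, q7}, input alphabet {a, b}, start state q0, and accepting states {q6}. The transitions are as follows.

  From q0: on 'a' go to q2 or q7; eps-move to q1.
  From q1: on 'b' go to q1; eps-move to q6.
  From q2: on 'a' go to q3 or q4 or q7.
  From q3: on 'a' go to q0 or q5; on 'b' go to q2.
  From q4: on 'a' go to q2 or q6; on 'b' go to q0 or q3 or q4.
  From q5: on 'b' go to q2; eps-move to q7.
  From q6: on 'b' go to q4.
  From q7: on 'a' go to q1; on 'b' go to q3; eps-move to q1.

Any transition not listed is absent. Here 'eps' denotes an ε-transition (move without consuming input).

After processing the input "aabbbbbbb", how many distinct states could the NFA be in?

Start: ε-closure({q0}) = {q0, q1, q6}.
Read 'a': q0→{q2, q7}, q1→∅, q6→∅; union {q2, q7}; ε-closure = {q1, q2, q6, q7}.
Read 'a': q1→∅, q2→{q3, q4, q7}, q6→∅, q7→{q1}; union {q1, q3, q4, q7}; ε-closure = {q1, q3, q4, q6, q7}.
Read 'b': q1→{q1}, q3→{q2}, q4→{q0, q3, q4}, q6→{q4}, q7→{q3}; union {q0, q1, q2, q3, q4}; ε-closure = {q0, q1, q2, q3, q4, q6}.
Read 'b': q0→∅, q1→{q1}, q2→∅, q3→{q2}, q4→{q0, q3, q4}, q6→{q4}; union {q0, q1, q2, q3, q4}; ε-closure = {q0, q1, q2, q3, q4, q6}.
Read 'b': q0→∅, q1→{q1}, q2→∅, q3→{q2}, q4→{q0, q3, q4}, q6→{q4}; union {q0, q1, q2, q3, q4}; ε-closure = {q0, q1, q2, q3, q4, q6}.
Read 'b': q0→∅, q1→{q1}, q2→∅, q3→{q2}, q4→{q0, q3, q4}, q6→{q4}; union {q0, q1, q2, q3, q4}; ε-closure = {q0, q1, q2, q3, q4, q6}.
Read 'b': q0→∅, q1→{q1}, q2→∅, q3→{q2}, q4→{q0, q3, q4}, q6→{q4}; union {q0, q1, q2, q3, q4}; ε-closure = {q0, q1, q2, q3, q4, q6}.
Read 'b': q0→∅, q1→{q1}, q2→∅, q3→{q2}, q4→{q0, q3, q4}, q6→{q4}; union {q0, q1, q2, q3, q4}; ε-closure = {q0, q1, q2, q3, q4, q6}.
Read 'b': q0→∅, q1→{q1}, q2→∅, q3→{q2}, q4→{q0, q3, q4}, q6→{q4}; union {q0, q1, q2, q3, q4}; ε-closure = {q0, q1, q2, q3, q4, q6}.
That set has 6 states.

6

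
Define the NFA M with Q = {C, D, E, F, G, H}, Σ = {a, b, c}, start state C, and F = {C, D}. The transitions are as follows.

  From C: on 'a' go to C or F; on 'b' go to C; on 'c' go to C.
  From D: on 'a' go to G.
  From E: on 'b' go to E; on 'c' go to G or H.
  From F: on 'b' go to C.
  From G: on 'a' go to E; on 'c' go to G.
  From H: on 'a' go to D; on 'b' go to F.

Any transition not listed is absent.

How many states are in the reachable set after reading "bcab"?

Start in {C}.
Read 'b': {C} → {C}.
Read 'c': {C} → {C}.
Read 'a': {C} → {C, F}.
Read 'b': {C, F} → {C}.
That set has 1 state.

1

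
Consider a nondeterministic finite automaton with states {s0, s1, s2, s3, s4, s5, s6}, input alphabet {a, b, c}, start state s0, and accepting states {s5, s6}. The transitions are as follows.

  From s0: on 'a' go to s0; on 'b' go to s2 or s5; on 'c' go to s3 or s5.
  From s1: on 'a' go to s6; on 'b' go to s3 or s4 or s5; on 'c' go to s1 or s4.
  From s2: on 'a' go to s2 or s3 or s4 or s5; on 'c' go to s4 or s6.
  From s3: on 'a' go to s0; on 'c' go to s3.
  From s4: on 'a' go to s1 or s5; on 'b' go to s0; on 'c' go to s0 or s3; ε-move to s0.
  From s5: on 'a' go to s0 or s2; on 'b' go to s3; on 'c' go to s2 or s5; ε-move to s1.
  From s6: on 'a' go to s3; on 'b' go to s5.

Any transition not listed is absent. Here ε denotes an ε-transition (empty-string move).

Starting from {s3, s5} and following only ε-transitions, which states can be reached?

{s1, s3, s5}

Begin with {s3, s5}.
ε-move s5 → s1; add s1.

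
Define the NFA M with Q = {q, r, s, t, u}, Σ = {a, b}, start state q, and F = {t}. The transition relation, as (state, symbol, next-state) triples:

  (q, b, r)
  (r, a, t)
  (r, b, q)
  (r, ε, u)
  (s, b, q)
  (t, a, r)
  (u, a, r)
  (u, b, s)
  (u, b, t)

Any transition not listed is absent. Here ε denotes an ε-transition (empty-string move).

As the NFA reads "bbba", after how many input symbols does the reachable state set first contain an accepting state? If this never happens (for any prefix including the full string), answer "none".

2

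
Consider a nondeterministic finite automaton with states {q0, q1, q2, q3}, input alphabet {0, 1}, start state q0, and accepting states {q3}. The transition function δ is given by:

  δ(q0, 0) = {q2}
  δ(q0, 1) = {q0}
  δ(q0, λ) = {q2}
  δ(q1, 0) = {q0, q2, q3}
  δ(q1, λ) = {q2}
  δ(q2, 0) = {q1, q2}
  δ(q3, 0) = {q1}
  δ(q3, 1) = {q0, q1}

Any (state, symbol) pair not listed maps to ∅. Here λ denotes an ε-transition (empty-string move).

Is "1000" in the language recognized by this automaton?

Yes

Start: ε-closure({q0}) = {q0, q2}.
Read '1': {q0, q2} → {q0, q2}.
Read '0': {q0, q2} → {q1, q2}.
Read '0': {q1, q2} → {q0, q1, q2, q3}.
Read '0': {q0, q1, q2, q3} → {q0, q1, q2, q3}.
The final set {q0, q1, q2, q3} contains the accepting state q3.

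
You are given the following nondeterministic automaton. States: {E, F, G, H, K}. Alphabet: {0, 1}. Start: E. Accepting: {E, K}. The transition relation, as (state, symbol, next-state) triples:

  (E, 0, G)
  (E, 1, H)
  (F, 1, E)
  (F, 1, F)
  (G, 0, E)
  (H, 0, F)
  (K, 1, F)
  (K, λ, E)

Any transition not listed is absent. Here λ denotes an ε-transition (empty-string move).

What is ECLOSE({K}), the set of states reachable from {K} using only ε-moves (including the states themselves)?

{E, K}

Begin with {K}.
ε-move K → E; add E.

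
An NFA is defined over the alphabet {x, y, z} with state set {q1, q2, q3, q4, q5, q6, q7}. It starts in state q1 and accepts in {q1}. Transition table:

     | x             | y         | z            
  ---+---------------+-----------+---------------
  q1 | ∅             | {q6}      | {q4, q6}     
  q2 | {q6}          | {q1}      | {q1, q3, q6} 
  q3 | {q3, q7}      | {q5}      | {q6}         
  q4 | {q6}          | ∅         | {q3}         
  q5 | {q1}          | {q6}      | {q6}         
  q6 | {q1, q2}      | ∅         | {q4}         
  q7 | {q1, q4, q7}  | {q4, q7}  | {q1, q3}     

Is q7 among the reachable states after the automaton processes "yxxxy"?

No

Start in {q1}.
Read 'y': q1→{q6}; now {q6}.
Read 'x': q6→{q1, q2}; now {q1, q2}.
Read 'x': q1→∅, q2→{q6}; now {q6}.
Read 'x': q6→{q1, q2}; now {q1, q2}.
Read 'y': q1→{q6}, q2→{q1}; now {q1, q6}.
State q7 is not in {q1, q6}.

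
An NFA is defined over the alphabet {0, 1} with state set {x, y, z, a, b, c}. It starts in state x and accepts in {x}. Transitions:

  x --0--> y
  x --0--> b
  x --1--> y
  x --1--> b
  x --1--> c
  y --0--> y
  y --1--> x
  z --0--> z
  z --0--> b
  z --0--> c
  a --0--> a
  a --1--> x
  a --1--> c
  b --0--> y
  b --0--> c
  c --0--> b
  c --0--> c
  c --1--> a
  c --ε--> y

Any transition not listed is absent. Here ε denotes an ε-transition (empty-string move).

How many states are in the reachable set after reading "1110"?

3

Start in {x}.
Read '1': x→{y, b, c}; now {y, b, c}.
Read '1': y→{x}, b→∅, c→{a}; now {x, a}.
Read '1': x→{y, b, c}, a→{x, c}; now {x, y, b, c}.
Read '0': x→{y, b}, y→{y}, b→{y, c}, c→{b, c}; now {y, b, c}.
That set has 3 states.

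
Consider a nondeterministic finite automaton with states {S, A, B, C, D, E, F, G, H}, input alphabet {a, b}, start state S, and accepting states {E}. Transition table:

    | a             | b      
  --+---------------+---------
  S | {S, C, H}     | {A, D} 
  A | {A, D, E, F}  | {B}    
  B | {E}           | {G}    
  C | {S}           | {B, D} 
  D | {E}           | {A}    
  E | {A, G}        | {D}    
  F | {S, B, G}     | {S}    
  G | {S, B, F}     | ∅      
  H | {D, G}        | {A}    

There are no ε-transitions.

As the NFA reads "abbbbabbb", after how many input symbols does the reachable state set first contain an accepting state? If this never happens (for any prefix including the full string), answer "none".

none

Start in {S}.
Read 'a': S→{S, C, H}; now {S, C, H}.
Read 'b': S→{A, D}, C→{B, D}, H→{A}; now {A, B, D}.
Read 'b': A→{B}, B→{G}, D→{A}; now {A, B, G}.
Read 'b': A→{B}, B→{G}, G→∅; now {B, G}.
Read 'b': B→{G}, G→∅; now {G}.
Read 'a': G→{S, B, F}; now {S, B, F}.
Read 'b': S→{A, D}, B→{G}, F→{S}; now {S, A, D, G}.
Read 'b': S→{A, D}, A→{B}, D→{A}, G→∅; now {A, B, D}.
Read 'b': A→{B}, B→{G}, D→{A}; now {A, B, G}.
No reachable set along the way intersects F.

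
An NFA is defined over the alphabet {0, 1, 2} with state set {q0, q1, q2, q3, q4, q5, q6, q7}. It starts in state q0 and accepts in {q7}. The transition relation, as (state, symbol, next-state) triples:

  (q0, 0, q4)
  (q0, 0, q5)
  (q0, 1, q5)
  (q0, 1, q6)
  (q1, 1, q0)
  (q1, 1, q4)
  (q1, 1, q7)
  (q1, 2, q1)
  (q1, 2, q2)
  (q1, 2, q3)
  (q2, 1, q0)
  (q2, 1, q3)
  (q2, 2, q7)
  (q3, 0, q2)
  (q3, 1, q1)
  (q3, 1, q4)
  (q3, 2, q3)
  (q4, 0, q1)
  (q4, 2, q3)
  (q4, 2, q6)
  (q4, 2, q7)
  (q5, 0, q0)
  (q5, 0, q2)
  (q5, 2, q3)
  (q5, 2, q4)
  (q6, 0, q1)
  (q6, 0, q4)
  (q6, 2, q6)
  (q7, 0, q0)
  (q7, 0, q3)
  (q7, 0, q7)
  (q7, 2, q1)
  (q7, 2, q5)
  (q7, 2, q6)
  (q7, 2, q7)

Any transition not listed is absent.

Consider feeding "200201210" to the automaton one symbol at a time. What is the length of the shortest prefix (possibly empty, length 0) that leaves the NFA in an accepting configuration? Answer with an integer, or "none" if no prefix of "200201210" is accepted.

Start in {q0}.
Read '2': {q0} → ∅.
The set is empty and remains empty for the remaining 8 symbols.
No reachable set along the way intersects F.

none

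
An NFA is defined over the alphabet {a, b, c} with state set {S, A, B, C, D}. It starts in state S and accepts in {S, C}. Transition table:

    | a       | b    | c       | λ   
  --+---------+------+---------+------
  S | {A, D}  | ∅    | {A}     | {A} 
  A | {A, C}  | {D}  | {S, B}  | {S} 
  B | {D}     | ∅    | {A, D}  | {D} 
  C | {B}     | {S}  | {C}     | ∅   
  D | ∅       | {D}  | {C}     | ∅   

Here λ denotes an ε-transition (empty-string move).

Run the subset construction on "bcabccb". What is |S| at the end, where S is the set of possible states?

Start: ε-closure({S}) = {S, A}.
Read 'b': {S, A} → {D}.
Read 'c': {D} → {C}.
Read 'a': {C} → {B, D}.
Read 'b': {B, D} → {D}.
Read 'c': {D} → {C}.
Read 'c': {C} → {C}.
Read 'b': {C} → {S, A}.
That set has 2 states.

2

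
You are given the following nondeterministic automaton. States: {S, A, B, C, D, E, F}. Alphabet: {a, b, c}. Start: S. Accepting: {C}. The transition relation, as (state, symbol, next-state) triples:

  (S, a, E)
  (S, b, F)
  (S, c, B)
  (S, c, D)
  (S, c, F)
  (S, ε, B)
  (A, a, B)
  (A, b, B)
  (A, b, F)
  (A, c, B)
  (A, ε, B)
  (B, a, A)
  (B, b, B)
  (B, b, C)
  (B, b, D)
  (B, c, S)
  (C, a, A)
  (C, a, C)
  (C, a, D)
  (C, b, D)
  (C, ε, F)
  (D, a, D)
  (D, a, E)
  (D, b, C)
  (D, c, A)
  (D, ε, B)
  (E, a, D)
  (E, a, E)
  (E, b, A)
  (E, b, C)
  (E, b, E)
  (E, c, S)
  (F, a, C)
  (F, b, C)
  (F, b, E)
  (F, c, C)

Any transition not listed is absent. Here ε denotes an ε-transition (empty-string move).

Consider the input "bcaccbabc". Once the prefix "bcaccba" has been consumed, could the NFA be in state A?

Yes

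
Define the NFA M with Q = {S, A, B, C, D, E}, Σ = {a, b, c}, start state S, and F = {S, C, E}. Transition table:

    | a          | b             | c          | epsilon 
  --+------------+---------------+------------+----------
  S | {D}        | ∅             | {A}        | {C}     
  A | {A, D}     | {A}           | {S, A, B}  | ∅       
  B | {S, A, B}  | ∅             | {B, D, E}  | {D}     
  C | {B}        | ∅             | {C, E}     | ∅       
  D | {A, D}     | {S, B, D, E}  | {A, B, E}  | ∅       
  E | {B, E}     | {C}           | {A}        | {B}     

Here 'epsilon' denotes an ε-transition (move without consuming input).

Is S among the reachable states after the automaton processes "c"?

No

Start: ε-closure({S}) = {S, C}.
Read 'c': {S, C} → {A, B, C, D, E}.
State S is not in {A, B, C, D, E}.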